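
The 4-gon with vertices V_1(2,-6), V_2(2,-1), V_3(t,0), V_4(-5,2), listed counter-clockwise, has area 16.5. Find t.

-1

Write out the shoelace sum; only the two edges meeting at V_3 involve t:
2·Area = [(2·0 − t·(-1)) + (t·2 − (-5)·0)] + 36
       = 3·t + 36 = 33
⇒ t = -1.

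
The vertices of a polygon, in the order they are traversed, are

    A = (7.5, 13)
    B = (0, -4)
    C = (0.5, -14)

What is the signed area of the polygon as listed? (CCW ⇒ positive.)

41.75

Σ = (-30) + (2) + (111.5) = 83.5
Signed area = Σ/2 = 41.75 (positive ⇒ counter-clockwise traversal).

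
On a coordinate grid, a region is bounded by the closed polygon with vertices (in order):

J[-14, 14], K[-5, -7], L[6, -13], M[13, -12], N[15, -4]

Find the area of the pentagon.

327

Σ = (168) + (107) + (97) + (128) + (154) = 654
Area = |Σ|/2 = 327.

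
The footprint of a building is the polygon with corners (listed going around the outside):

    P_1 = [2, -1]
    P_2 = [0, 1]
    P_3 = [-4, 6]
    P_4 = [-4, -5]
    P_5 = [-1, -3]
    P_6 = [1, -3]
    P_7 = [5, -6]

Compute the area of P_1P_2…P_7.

39.5

P_1→P_2: (2)(1) − (0)(-1) = 2
P_2→P_3: (0)(6) − (-4)(1) = 4
P_3→P_4: (-4)(-5) − (-4)(6) = 44
P_4→P_5: (-4)(-3) − (-1)(-5) = 7
P_5→P_6: (-1)(-3) − (1)(-3) = 6
P_6→P_7: (1)(-6) − (5)(-3) = 9
P_7→P_1: (5)(-1) − (2)(-6) = 7
Σ = 79
Area = |Σ|/2 = 39.5.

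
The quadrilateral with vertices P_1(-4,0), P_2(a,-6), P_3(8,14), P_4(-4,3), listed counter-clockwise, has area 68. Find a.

-2

Write out the shoelace sum; only the two edges meeting at P_2 involve a:
2·Area = [((-4)·(-6) − a·0) + (a·14 − 8·(-6))] + 92
       = 14·a + 164 = 136
⇒ a = -2.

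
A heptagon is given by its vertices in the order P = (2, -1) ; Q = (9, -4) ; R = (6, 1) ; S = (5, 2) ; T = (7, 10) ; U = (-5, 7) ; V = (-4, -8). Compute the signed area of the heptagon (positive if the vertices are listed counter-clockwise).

132

Σ = (1) + (33) + (7) + (36) + (99) + (68) + (20) = 264
Signed area = Σ/2 = 132 (positive ⇒ counter-clockwise traversal).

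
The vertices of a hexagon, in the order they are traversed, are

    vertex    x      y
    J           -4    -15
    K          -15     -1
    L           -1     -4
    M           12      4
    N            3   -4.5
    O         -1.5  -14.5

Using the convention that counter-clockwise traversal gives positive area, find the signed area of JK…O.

-134.875

Apply Gauss's area formula: 2A = Σ (x_i·y_{i+1} − x_{i+1}·y_i), indices taken mod 6.
J→K: (-4)(-1) − (-15)(-15) = -221
K→L: (-15)(-4) − (-1)(-1) = 59
L→M: (-1)(4) − (12)(-4) = 44
M→N: (12)(-4.5) − (3)(4) = -66
N→O: (3)(-14.5) − (-1.5)(-4.5) = -50.25
O→J: (-1.5)(-15) − (-4)(-14.5) = -35.5
Σ = -269.75
Signed area = Σ/2 = -134.875 (negative ⇒ clockwise traversal).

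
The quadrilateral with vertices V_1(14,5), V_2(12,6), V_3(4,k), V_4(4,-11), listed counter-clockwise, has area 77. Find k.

3

Write out the shoelace sum; only the two edges meeting at V_3 involve k:
2·Area = [(12·k − 4·6) + (4·(-11) − 4·k)] + 198
       = 8·k + 130 = 154
⇒ k = 3.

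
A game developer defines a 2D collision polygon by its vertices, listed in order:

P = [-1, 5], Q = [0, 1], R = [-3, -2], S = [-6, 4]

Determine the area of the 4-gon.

24

P→Q: (-1)(1) − (0)(5) = -1
Q→R: (0)(-2) − (-3)(1) = 3
R→S: (-3)(4) − (-6)(-2) = -24
S→P: (-6)(5) − (-1)(4) = -26
Σ = -48
Area = |Σ|/2 = 24.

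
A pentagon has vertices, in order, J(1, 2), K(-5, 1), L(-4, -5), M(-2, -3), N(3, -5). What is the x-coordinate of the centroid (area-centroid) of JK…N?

Apply Gauss's area formula. First the cross-terms c_i = x_i·y_{i+1} − x_{i+1}·y_i:
  11, 29, 2, 19, 11  ⇒  2A = 72, A = 36.
Then Σ (x_i + x_{i+1})·c_i = -254, so x̄ = -254 / (6·36) = -127/108.

-127/108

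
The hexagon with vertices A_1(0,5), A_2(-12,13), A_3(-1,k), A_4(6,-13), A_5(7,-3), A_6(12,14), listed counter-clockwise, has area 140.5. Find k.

4

The doubled signed area Σ (x_i y_{i+1} − x_{i+1} y_i) is linear in k.
With k=0 it equals 353; the coefficient of k is -18 (from the two edges through A_3).
So -18·k + 353 = 2·140.5 = 281 ⇒ k = 4.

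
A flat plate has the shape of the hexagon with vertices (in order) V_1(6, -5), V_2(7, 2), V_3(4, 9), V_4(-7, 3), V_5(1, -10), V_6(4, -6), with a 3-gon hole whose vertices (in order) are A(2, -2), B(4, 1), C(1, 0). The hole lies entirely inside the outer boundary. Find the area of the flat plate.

Outer boundary:
Apply the shoelace (surveyor's) formula: 2A = Σ (x_i·y_{i+1} − x_{i+1}·y_i), indices taken mod 6.
V_1→V_2: (6)(2) − (7)(-5) = 47
V_2→V_3: (7)(9) − (4)(2) = 55
V_3→V_4: (4)(3) − (-7)(9) = 75
V_4→V_5: (-7)(-10) − (1)(3) = 67
V_5→V_6: (1)(-6) − (4)(-10) = 34
V_6→V_1: (4)(-5) − (6)(-6) = 16
Σ = 294
Area = |Σ|/2 = 147.
Hole:
Cross-terms: 10, -1, -2  ⇒  Σ = 7
Area = |Σ|/2 = 3.5.
Net area = 147 − 3.5 = 143.5.

143.5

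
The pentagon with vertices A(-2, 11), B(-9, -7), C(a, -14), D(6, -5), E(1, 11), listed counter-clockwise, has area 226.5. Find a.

13

The doubled signed area Σ (x_i y_{i+1} − x_{i+1} y_i) is linear in a.
With a=0 it equals 427; the coefficient of a is 2 (from the two edges through C).
So 2·a + 427 = 2·226.5 = 453 ⇒ a = 13.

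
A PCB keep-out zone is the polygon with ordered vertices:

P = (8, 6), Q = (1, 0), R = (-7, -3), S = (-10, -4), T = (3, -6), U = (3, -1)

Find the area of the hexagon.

51

Apply the surveyor's formula: 2A = Σ (x_i·y_{i+1} − x_{i+1}·y_i), indices taken mod 6.
P→Q: (8)(0) − (1)(6) = -6
Q→R: (1)(-3) − (-7)(0) = -3
R→S: (-7)(-4) − (-10)(-3) = -2
S→T: (-10)(-6) − (3)(-4) = 72
T→U: (3)(-1) − (3)(-6) = 15
U→P: (3)(6) − (8)(-1) = 26
Σ = 102
Area = |Σ|/2 = 51.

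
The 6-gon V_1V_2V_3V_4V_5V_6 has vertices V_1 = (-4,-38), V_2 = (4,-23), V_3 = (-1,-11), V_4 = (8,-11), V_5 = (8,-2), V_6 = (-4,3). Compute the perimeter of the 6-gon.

102

|V_1V_2| = √((8)² + (15)²) = √289 = 17
|V_2V_3| = √((-5)² + (12)²) = √169 = 13
|V_3V_4| = √((9)² + (0)²) = √81 = 9
|V_4V_5| = √((0)² + (9)²) = √81 = 9
|V_5V_6| = √((-12)² + (5)²) = √169 = 13
|V_6V_1| = √((0)² + (-41)²) = √1681 = 41
Perimeter = 17 + 13 + 9 + 9 + 13 + 41 = 102.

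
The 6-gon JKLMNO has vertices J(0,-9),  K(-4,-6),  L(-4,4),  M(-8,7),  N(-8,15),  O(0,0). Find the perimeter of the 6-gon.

|JK| = √((-4)² + (3)²) = √25 = 5
|KL| = √((0)² + (10)²) = √100 = 10
|LM| = √((-4)² + (3)²) = √25 = 5
|MN| = √((0)² + (8)²) = √64 = 8
|NO| = √((8)² + (-15)²) = √289 = 17
|OJ| = √((0)² + (-9)²) = √81 = 9
Perimeter = 5 + 10 + 5 + 8 + 17 + 9 = 54.

54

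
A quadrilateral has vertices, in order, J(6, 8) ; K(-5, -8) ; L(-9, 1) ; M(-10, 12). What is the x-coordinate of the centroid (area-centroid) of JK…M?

-236/67

Apply the shoelace (surveyor's) formula. First the cross-terms c_i = x_i·y_{i+1} − x_{i+1}·y_i:
  -8, -77, -98, -152  ⇒  2A = -335, A = -167.5.
Then Σ (x_i + x_{i+1})·c_i = 3540, so x̄ = 3540 / (6·(-167.5)) = -236/67.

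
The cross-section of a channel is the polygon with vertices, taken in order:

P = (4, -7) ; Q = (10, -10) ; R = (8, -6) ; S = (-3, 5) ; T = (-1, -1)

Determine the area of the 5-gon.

Cross-terms: 30, 20, 22, 8, 11  ⇒  Σ = 91
Area = |Σ|/2 = 45.5.

45.5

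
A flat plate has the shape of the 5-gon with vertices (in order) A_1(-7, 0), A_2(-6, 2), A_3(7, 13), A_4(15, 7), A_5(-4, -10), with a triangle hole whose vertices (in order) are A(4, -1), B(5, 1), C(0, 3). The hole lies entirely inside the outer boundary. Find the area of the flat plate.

216

Outer boundary:
Σ = (-14) + (-92) + (-146) + (-122) + (-70) = -444
Area = |Σ|/2 = 222.
Hole:
Apply the shoelace (surveyor's) formula: 2A = Σ (x_i·y_{i+1} − x_{i+1}·y_i), indices taken mod 3.
Σ = (9) + (15) + (-12) = 12
Area = |Σ|/2 = 6.
Net area = 222 − 6 = 216.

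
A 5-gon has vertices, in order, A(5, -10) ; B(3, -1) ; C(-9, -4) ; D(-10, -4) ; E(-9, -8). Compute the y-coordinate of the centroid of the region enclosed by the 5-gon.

Apply the shoelace (surveyor's) formula. First the cross-terms c_i = x_i·y_{i+1} − x_{i+1}·y_i:
  25, -21, -4, 44, 130  ⇒  2A = 174, A = 87.
Then Σ (y_i + y_{i+1})·c_i = -3006, so ȳ = -3006 / (6·87) = -167/29.

-167/29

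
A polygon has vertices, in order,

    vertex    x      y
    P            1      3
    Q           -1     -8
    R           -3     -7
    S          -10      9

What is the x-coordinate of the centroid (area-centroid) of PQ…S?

Apply the surveyor's formula. First the cross-terms c_i = x_i·y_{i+1} − x_{i+1}·y_i:
  -5, -17, -97, -39  ⇒  2A = -158, A = -79.
Then Σ (x_i + x_{i+1})·c_i = 1680, so x̄ = 1680 / (6·(-79)) = -280/79.

-280/79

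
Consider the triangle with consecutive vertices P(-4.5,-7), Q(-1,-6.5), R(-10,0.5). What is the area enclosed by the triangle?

Apply the shoelace (surveyor's) formula: 2A = Σ (x_i·y_{i+1} − x_{i+1}·y_i), indices taken mod 3.
P→Q: (-4.5)(-6.5) − (-1)(-7) = 22.25
Q→R: (-1)(0.5) − (-10)(-6.5) = -65.5
R→P: (-10)(-7) − (-4.5)(0.5) = 72.25
Σ = 29
Area = |Σ|/2 = 14.5.

14.5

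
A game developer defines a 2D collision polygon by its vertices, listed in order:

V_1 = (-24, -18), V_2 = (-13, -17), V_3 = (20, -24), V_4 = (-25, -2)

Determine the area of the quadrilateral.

Apply the shoelace formula: 2A = Σ (x_i·y_{i+1} − x_{i+1}·y_i), indices taken mod 4.
Σ = (174) + (652) + (-640) + (402) = 588
Area = |Σ|/2 = 294.

294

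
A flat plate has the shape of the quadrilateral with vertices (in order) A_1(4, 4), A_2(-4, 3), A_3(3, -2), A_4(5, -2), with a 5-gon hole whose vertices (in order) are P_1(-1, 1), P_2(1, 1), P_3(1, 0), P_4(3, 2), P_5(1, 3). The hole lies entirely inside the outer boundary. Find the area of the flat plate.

24.5

Outer boundary:
Apply the shoelace formula: 2A = Σ (x_i·y_{i+1} − x_{i+1}·y_i), indices taken mod 4.
A_1→A_2: (4)(3) − (-4)(4) = 28
A_2→A_3: (-4)(-2) − (3)(3) = -1
A_3→A_4: (3)(-2) − (5)(-2) = 4
A_4→A_1: (5)(4) − (4)(-2) = 28
Σ = 59
Area = |Σ|/2 = 29.5.
Hole:
Apply the surveyor's formula: 2A = Σ (x_i·y_{i+1} − x_{i+1}·y_i), indices taken mod 5.
P_1→P_2: (-1)(1) − (1)(1) = -2
P_2→P_3: (1)(0) − (1)(1) = -1
P_3→P_4: (1)(2) − (3)(0) = 2
P_4→P_5: (3)(3) − (1)(2) = 7
P_5→P_1: (1)(1) − (-1)(3) = 4
Σ = 10
Area = |Σ|/2 = 5.
Net area = 29.5 − 5 = 24.5.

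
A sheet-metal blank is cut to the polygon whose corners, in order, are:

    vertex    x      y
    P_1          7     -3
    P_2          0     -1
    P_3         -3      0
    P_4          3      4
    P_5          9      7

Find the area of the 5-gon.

Apply the surveyor's formula: 2A = Σ (x_i·y_{i+1} − x_{i+1}·y_i), indices taken mod 5.
Cross-terms: -7, -3, -12, -15, -76  ⇒  Σ = -113
Area = |Σ|/2 = 56.5.

56.5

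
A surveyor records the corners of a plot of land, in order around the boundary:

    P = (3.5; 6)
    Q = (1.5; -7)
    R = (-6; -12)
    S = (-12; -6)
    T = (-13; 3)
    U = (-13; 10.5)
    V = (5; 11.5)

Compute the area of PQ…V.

312.625

Apply the shoelace (surveyor's) formula: 2A = Σ (x_i·y_{i+1} − x_{i+1}·y_i), indices taken mod 7.
Σ = (-33.5) + (-60) + (-108) + (-114) + (-97.5) + (-202) + (-10.25) = -625.25
Area = |Σ|/2 = 312.625.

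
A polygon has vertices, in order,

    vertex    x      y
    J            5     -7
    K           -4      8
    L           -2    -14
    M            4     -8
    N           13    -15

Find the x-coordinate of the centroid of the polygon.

Apply Gauss's area formula. First the cross-terms c_i = x_i·y_{i+1} − x_{i+1}·y_i:
  12, 72, 72, 44, -16  ⇒  2A = 184, A = 92.
Then Σ (x_i + x_{i+1})·c_i = 184, so x̄ = 184 / (6·92) = 1/3.

1/3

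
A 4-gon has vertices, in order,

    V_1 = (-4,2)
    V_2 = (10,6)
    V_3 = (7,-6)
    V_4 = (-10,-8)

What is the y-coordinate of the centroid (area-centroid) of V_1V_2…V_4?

-264/157

Apply the shoelace formula. First the cross-terms c_i = x_i·y_{i+1} − x_{i+1}·y_i:
  -44, -102, -116, -52  ⇒  2A = -314, A = -157.
Then Σ (y_i + y_{i+1})·c_i = 1584, so ȳ = 1584 / (6·(-157)) = -264/157.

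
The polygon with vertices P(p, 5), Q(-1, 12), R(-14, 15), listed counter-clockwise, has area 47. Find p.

-2

The doubled signed area Σ (x_i y_{i+1} − x_{i+1} y_i) is linear in p.
With p=0 it equals 88; the coefficient of p is -3 (from the two edges through P).
So -3·p + 88 = 2·47 = 94 ⇒ p = -2.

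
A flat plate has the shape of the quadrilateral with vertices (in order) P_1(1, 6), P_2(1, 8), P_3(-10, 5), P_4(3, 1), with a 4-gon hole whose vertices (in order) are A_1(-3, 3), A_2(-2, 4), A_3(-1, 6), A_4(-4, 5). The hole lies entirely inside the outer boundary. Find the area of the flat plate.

35.5

Outer boundary:
Apply Gauss's area formula: 2A = Σ (x_i·y_{i+1} − x_{i+1}·y_i), indices taken mod 4.
Cross-terms: 2, 85, -25, 17  ⇒  Σ = 79
Area = |Σ|/2 = 39.5.
Hole:
Apply Gauss's area formula: 2A = Σ (x_i·y_{i+1} − x_{i+1}·y_i), indices taken mod 4.
Cross-terms: -6, -8, 19, 3  ⇒  Σ = 8
Area = |Σ|/2 = 4.
Net area = 39.5 − 4 = 35.5.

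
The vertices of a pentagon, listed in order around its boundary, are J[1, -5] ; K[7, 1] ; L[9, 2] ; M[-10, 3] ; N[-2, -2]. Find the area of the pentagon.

63

Σ = (36) + (5) + (47) + (26) + (12) = 126
Area = |Σ|/2 = 63.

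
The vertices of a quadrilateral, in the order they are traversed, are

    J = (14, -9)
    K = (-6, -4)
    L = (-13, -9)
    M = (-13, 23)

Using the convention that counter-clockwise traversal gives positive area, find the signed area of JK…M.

-364.5

Apply the shoelace formula: 2A = Σ (x_i·y_{i+1} − x_{i+1}·y_i), indices taken mod 4.
Cross-terms: -110, 2, -416, -205  ⇒  Σ = -729
Signed area = Σ/2 = -364.5 (negative ⇒ clockwise traversal).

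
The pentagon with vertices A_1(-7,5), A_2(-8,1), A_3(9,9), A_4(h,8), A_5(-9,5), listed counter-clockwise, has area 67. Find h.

-12

Write out the shoelace sum; only the two edges meeting at A_4 involve h:
2·Area = [(9·8 − h·9) + (h·5 − (-9)·8)] + -58
       = -4·h + 86 = 134
⇒ h = -12.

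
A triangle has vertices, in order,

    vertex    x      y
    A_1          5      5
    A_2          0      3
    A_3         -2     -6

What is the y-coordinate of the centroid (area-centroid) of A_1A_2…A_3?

2/3

Apply the shoelace formula. First the cross-terms c_i = x_i·y_{i+1} − x_{i+1}·y_i:
  15, 6, 20  ⇒  2A = 41, A = 20.5.
Then Σ (y_i + y_{i+1})·c_i = 82, so ȳ = 82 / (6·20.5) = 2/3.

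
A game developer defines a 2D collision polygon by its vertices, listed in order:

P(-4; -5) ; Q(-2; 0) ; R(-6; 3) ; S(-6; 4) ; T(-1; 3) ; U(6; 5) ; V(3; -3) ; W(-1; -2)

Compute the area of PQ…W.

52

Apply the shoelace formula: 2A = Σ (x_i·y_{i+1} − x_{i+1}·y_i), indices taken mod 8.
P→Q: (-4)(0) − (-2)(-5) = -10
Q→R: (-2)(3) − (-6)(0) = -6
R→S: (-6)(4) − (-6)(3) = -6
S→T: (-6)(3) − (-1)(4) = -14
T→U: (-1)(5) − (6)(3) = -23
U→V: (6)(-3) − (3)(5) = -33
V→W: (3)(-2) − (-1)(-3) = -9
W→P: (-1)(-5) − (-4)(-2) = -3
Σ = -104
Area = |Σ|/2 = 52.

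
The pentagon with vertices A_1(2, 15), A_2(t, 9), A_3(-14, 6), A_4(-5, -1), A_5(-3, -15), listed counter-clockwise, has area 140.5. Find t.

-4

The doubled signed area Σ (x_i y_{i+1} − x_{i+1} y_i) is linear in t.
With t=0 it equals 245; the coefficient of t is -9 (from the two edges through A_2).
So -9·t + 245 = 2·140.5 = 281 ⇒ t = -4.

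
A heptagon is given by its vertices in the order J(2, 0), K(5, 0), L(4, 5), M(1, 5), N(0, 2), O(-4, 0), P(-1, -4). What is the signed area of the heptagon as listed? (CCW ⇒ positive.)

37

Apply the shoelace (surveyor's) formula: 2A = Σ (x_i·y_{i+1} − x_{i+1}·y_i), indices taken mod 7.
Σ = (0) + (25) + (15) + (2) + (8) + (16) + (8) = 74
Signed area = Σ/2 = 37 (positive ⇒ counter-clockwise traversal).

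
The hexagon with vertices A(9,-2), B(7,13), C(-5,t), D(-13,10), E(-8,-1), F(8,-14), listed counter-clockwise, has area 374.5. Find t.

14

The doubled signed area Σ (x_i y_{i+1} − x_{i+1} y_i) is linear in t.
With t=0 it equals 469; the coefficient of t is 20 (from the two edges through C).
So 20·t + 469 = 2·374.5 = 749 ⇒ t = 14.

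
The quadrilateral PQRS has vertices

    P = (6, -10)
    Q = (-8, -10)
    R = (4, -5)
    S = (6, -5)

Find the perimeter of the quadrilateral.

|PQ| = √((-14)² + (0)²) = √196 = 14
|QR| = √((12)² + (5)²) = √169 = 13
|RS| = √((2)² + (0)²) = √4 = 2
|SP| = √((0)² + (-5)²) = √25 = 5
Perimeter = 14 + 13 + 2 + 5 = 34.

34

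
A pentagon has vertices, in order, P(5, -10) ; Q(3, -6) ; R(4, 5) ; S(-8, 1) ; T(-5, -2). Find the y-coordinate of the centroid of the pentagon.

Apply the surveyor's formula. First the cross-terms c_i = x_i·y_{i+1} − x_{i+1}·y_i:
  0, 39, 44, 21, 60  ⇒  2A = 164, A = 82.
Then Σ (y_i + y_{i+1})·c_i = -516, so ȳ = -516 / (6·82) = -43/41.

-43/41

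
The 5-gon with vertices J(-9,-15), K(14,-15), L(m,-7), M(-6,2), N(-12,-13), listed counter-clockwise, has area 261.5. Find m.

Write out the shoelace sum; only the two edges meeting at L involve m:
2·Area = [(14·(-7) − m·(-15)) + (m·2 − (-6)·(-7))] + 510
       = 17·m + 370 = 523
⇒ m = 9.

9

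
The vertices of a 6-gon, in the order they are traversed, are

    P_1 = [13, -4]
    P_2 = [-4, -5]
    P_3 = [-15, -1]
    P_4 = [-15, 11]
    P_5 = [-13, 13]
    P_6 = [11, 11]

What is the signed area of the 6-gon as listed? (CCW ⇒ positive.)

-428.5

Apply the surveyor's formula: 2A = Σ (x_i·y_{i+1} − x_{i+1}·y_i), indices taken mod 6.
P_1→P_2: (13)(-5) − (-4)(-4) = -81
P_2→P_3: (-4)(-1) − (-15)(-5) = -71
P_3→P_4: (-15)(11) − (-15)(-1) = -180
P_4→P_5: (-15)(13) − (-13)(11) = -52
P_5→P_6: (-13)(11) − (11)(13) = -286
P_6→P_1: (11)(-4) − (13)(11) = -187
Σ = -857
Signed area = Σ/2 = -428.5 (negative ⇒ clockwise traversal).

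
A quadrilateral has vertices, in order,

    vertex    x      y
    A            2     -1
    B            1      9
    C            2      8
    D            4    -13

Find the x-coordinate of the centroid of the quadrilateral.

Apply Gauss's area formula. First the cross-terms c_i = x_i·y_{i+1} − x_{i+1}·y_i:
  19, -10, -58, 22  ⇒  2A = -27, A = -13.5.
Then Σ (x_i + x_{i+1})·c_i = -189, so x̄ = -189 / (6·(-13.5)) = 7/3.

7/3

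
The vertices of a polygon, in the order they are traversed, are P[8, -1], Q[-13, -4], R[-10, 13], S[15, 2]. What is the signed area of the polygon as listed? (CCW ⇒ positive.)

-250

Apply the shoelace formula: 2A = Σ (x_i·y_{i+1} − x_{i+1}·y_i), indices taken mod 4.
P→Q: (8)(-4) − (-13)(-1) = -45
Q→R: (-13)(13) − (-10)(-4) = -209
R→S: (-10)(2) − (15)(13) = -215
S→P: (15)(-1) − (8)(2) = -31
Σ = -500
Signed area = Σ/2 = -250 (negative ⇒ clockwise traversal).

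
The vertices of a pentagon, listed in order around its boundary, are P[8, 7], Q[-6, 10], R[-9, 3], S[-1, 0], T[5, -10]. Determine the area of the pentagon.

Cross-terms: 122, 72, 3, 10, 115  ⇒  Σ = 322
Area = |Σ|/2 = 161.

161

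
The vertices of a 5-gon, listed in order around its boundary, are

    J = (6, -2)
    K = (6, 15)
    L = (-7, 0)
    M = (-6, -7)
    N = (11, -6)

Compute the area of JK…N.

Apply Gauss's area formula: 2A = Σ (x_i·y_{i+1} − x_{i+1}·y_i), indices taken mod 5.
J→K: (6)(15) − (6)(-2) = 102
K→L: (6)(0) − (-7)(15) = 105
L→M: (-7)(-7) − (-6)(0) = 49
M→N: (-6)(-6) − (11)(-7) = 113
N→J: (11)(-2) − (6)(-6) = 14
Σ = 383
Area = |Σ|/2 = 191.5.

191.5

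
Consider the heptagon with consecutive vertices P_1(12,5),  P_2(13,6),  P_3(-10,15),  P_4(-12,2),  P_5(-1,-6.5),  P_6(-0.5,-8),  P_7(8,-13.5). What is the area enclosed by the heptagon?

Cross-terms: 7, 255, 160, 80, 4.75, 70.75, 202  ⇒  Σ = 779.5
Area = |Σ|/2 = 389.75.

389.75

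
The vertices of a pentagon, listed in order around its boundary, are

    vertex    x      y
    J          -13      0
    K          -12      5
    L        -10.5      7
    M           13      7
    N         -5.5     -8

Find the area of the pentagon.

215.25

Apply the surveyor's formula: 2A = Σ (x_i·y_{i+1} − x_{i+1}·y_i), indices taken mod 5.
Cross-terms: -65, -31.5, -164.5, -65.5, -104  ⇒  Σ = -430.5
Area = |Σ|/2 = 215.25.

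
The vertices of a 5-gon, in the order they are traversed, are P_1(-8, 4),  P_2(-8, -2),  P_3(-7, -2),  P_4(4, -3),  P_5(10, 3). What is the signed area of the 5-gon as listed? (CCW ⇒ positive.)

92.5

Apply the shoelace formula: 2A = Σ (x_i·y_{i+1} − x_{i+1}·y_i), indices taken mod 5.
P_1→P_2: (-8)(-2) − (-8)(4) = 48
P_2→P_3: (-8)(-2) − (-7)(-2) = 2
P_3→P_4: (-7)(-3) − (4)(-2) = 29
P_4→P_5: (4)(3) − (10)(-3) = 42
P_5→P_1: (10)(4) − (-8)(3) = 64
Σ = 185
Signed area = Σ/2 = 92.5 (positive ⇒ counter-clockwise traversal).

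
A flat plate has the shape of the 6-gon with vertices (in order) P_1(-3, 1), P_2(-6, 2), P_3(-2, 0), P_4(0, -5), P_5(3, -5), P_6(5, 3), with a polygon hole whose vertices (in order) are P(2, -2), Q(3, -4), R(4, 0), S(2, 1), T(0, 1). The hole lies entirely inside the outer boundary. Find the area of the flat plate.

29.5

Outer boundary:
Apply the surveyor's formula: 2A = Σ (x_i·y_{i+1} − x_{i+1}·y_i), indices taken mod 6.
Σ = (0) + (4) + (10) + (15) + (34) + (14) = 77
Area = |Σ|/2 = 38.5.
Hole:
Cross-terms: -2, 16, 4, 2, -2  ⇒  Σ = 18
Area = |Σ|/2 = 9.
Net area = 38.5 − 9 = 29.5.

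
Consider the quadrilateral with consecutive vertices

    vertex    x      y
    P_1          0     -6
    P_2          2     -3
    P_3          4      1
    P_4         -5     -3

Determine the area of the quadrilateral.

Apply the shoelace formula: 2A = Σ (x_i·y_{i+1} − x_{i+1}·y_i), indices taken mod 4.
Σ = (12) + (14) + (-7) + (30) = 49
Area = |Σ|/2 = 24.5.

24.5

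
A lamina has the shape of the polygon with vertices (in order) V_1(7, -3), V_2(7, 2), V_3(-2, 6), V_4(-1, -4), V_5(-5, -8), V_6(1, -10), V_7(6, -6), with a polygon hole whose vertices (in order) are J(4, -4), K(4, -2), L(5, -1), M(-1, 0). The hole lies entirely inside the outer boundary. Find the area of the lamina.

Outer boundary:
Apply the shoelace formula: 2A = Σ (x_i·y_{i+1} − x_{i+1}·y_i), indices taken mod 7.
V_1→V_2: (7)(2) − (7)(-3) = 35
V_2→V_3: (7)(6) − (-2)(2) = 46
V_3→V_4: (-2)(-4) − (-1)(6) = 14
V_4→V_5: (-1)(-8) − (-5)(-4) = -12
V_5→V_6: (-5)(-10) − (1)(-8) = 58
V_6→V_7: (1)(-6) − (6)(-10) = 54
V_7→V_1: (6)(-3) − (7)(-6) = 24
Σ = 219
Area = |Σ|/2 = 109.5.
Hole:
Apply the surveyor's formula: 2A = Σ (x_i·y_{i+1} − x_{i+1}·y_i), indices taken mod 4.
J→K: (4)(-2) − (4)(-4) = 8
K→L: (4)(-1) − (5)(-2) = 6
L→M: (5)(0) − (-1)(-1) = -1
M→J: (-1)(-4) − (4)(0) = 4
Σ = 17
Area = |Σ|/2 = 8.5.
Net area = 109.5 − 8.5 = 101.

101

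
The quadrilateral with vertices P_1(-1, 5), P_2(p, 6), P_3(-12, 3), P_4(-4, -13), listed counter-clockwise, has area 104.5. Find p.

Write out the shoelace sum; only the two edges meeting at P_2 involve p:
2·Area = [((-1)·6 − p·5) + (p·3 − (-12)·6)] + 135
       = -2·p + 201 = 209
⇒ p = -4.

-4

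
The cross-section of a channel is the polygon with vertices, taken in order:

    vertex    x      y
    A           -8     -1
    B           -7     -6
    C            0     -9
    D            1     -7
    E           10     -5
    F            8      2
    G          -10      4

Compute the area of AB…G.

166

Apply the shoelace (surveyor's) formula: 2A = Σ (x_i·y_{i+1} − x_{i+1}·y_i), indices taken mod 7.
Σ = (41) + (63) + (9) + (65) + (60) + (52) + (42) = 332
Area = |Σ|/2 = 166.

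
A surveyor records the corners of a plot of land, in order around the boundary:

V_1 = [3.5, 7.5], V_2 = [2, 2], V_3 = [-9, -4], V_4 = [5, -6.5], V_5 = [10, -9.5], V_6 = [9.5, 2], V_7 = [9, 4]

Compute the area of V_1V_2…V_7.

Apply Gauss's area formula: 2A = Σ (x_i·y_{i+1} − x_{i+1}·y_i), indices taken mod 7.
Σ = (-8) + (10) + (78.5) + (17.5) + (110.25) + (20) + (53.5) = 281.75
Area = |Σ|/2 = 140.875.

140.875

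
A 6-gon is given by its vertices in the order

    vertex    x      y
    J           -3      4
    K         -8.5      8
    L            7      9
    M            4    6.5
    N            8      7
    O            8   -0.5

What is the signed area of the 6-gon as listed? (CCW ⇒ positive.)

-83.25

Apply Gauss's area formula: 2A = Σ (x_i·y_{i+1} − x_{i+1}·y_i), indices taken mod 6.
J→K: (-3)(8) − (-8.5)(4) = 10
K→L: (-8.5)(9) − (7)(8) = -132.5
L→M: (7)(6.5) − (4)(9) = 9.5
M→N: (4)(7) − (8)(6.5) = -24
N→O: (8)(-0.5) − (8)(7) = -60
O→J: (8)(4) − (-3)(-0.5) = 30.5
Σ = -166.5
Signed area = Σ/2 = -83.25 (negative ⇒ clockwise traversal).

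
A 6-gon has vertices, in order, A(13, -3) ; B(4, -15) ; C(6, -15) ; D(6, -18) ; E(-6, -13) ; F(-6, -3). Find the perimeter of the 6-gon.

|AB| = √((-9)² + (-12)²) = √225 = 15
|BC| = √((2)² + (0)²) = √4 = 2
|CD| = √((0)² + (-3)²) = √9 = 3
|DE| = √((-12)² + (5)²) = √169 = 13
|EF| = √((0)² + (10)²) = √100 = 10
|FA| = √((19)² + (0)²) = √361 = 19
Perimeter = 15 + 2 + 3 + 13 + 10 + 19 = 62.

62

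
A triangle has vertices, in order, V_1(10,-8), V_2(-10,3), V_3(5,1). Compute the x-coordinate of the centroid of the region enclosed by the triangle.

5/3

Apply the shoelace formula. First the cross-terms c_i = x_i·y_{i+1} − x_{i+1}·y_i:
  -50, -25, -50  ⇒  2A = -125, A = -62.5.
Then Σ (x_i + x_{i+1})·c_i = -625, so x̄ = -625 / (6·(-62.5)) = 5/3.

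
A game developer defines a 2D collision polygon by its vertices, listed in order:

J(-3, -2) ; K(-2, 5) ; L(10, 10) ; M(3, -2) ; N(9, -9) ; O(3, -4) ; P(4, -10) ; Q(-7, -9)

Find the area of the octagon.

145

J→K: (-3)(5) − (-2)(-2) = -19
K→L: (-2)(10) − (10)(5) = -70
L→M: (10)(-2) − (3)(10) = -50
M→N: (3)(-9) − (9)(-2) = -9
N→O: (9)(-4) − (3)(-9) = -9
O→P: (3)(-10) − (4)(-4) = -14
P→Q: (4)(-9) − (-7)(-10) = -106
Q→J: (-7)(-2) − (-3)(-9) = -13
Σ = -290
Area = |Σ|/2 = 145.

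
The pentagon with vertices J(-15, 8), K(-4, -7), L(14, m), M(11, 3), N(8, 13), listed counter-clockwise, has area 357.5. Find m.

-4

Write out the shoelace sum; only the two edges meeting at L involve m:
2·Area = [((-4)·m − 14·(-7)) + (14·3 − 11·m)] + 515
       = -15·m + 655 = 715
⇒ m = -4.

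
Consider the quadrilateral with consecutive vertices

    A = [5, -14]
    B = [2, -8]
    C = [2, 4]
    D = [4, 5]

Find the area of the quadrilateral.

Apply Gauss's area formula: 2A = Σ (x_i·y_{i+1} − x_{i+1}·y_i), indices taken mod 4.
A→B: (5)(-8) − (2)(-14) = -12
B→C: (2)(4) − (2)(-8) = 24
C→D: (2)(5) − (4)(4) = -6
D→A: (4)(-14) − (5)(5) = -81
Σ = -75
Area = |Σ|/2 = 37.5.

37.5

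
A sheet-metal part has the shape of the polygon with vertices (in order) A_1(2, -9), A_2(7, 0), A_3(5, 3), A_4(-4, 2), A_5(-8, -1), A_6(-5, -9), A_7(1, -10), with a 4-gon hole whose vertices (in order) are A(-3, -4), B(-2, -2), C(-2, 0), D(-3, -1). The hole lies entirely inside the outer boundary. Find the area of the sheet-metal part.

Outer boundary:
Apply the shoelace formula: 2A = Σ (x_i·y_{i+1} − x_{i+1}·y_i), indices taken mod 7.
A_1→A_2: (2)(0) − (7)(-9) = 63
A_2→A_3: (7)(3) − (5)(0) = 21
A_3→A_4: (5)(2) − (-4)(3) = 22
A_4→A_5: (-4)(-1) − (-8)(2) = 20
A_5→A_6: (-8)(-9) − (-5)(-1) = 67
A_6→A_7: (-5)(-10) − (1)(-9) = 59
A_7→A_1: (1)(-9) − (2)(-10) = 11
Σ = 263
Area = |Σ|/2 = 131.5.
Hole:
Apply the shoelace formula: 2A = Σ (x_i·y_{i+1} − x_{i+1}·y_i), indices taken mod 4.
Cross-terms: -2, -4, 2, 9  ⇒  Σ = 5
Area = |Σ|/2 = 2.5.
Net area = 131.5 − 2.5 = 129.

129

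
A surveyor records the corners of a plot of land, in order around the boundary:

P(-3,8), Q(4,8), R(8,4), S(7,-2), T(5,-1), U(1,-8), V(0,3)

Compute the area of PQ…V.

Apply Gauss's area formula: 2A = Σ (x_i·y_{i+1} − x_{i+1}·y_i), indices taken mod 7.
Cross-terms: -56, -48, -44, 3, -39, 3, 9  ⇒  Σ = -172
Area = |Σ|/2 = 86.

86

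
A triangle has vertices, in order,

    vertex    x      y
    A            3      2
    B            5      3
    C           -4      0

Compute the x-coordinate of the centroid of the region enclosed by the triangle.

Apply the shoelace formula. First the cross-terms c_i = x_i·y_{i+1} − x_{i+1}·y_i:
  -1, 12, -8  ⇒  2A = 3, A = 1.5.
Then Σ (x_i + x_{i+1})·c_i = 12, so x̄ = 12 / (6·1.5) = 4/3.

4/3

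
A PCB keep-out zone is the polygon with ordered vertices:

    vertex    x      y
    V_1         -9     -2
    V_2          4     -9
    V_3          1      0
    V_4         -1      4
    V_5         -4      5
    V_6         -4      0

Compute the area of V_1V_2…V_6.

70.5

Apply the shoelace (surveyor's) formula: 2A = Σ (x_i·y_{i+1} − x_{i+1}·y_i), indices taken mod 6.
Σ = (89) + (9) + (4) + (11) + (20) + (8) = 141
Area = |Σ|/2 = 70.5.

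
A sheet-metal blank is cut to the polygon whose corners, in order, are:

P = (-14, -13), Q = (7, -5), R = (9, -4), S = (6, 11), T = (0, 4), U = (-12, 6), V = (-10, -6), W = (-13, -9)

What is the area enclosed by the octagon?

280

Apply the surveyor's formula: 2A = Σ (x_i·y_{i+1} − x_{i+1}·y_i), indices taken mod 8.
Cross-terms: 161, 17, 123, 24, 48, 132, 12, 43  ⇒  Σ = 560
Area = |Σ|/2 = 280.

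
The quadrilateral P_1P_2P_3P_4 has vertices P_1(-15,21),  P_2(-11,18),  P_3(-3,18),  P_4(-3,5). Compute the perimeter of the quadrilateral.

|P_1P_2| = √((4)² + (-3)²) = √25 = 5
|P_2P_3| = √((8)² + (0)²) = √64 = 8
|P_3P_4| = √((0)² + (-13)²) = √169 = 13
|P_4P_1| = √((-12)² + (16)²) = √400 = 20
Perimeter = 5 + 8 + 13 + 20 = 46.

46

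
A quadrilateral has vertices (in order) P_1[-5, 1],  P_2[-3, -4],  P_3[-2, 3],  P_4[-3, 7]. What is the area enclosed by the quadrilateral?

16.5

Σ = (23) + (-17) + (-5) + (32) = 33
Area = |Σ|/2 = 16.5.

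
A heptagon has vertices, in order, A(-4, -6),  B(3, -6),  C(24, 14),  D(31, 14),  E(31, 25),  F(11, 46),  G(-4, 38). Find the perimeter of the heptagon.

144

|AB| = √((7)² + (0)²) = √49 = 7
|BC| = √((21)² + (20)²) = √841 = 29
|CD| = √((7)² + (0)²) = √49 = 7
|DE| = √((0)² + (11)²) = √121 = 11
|EF| = √((-20)² + (21)²) = √841 = 29
|FG| = √((-15)² + (-8)²) = √289 = 17
|GA| = √((0)² + (-44)²) = √1936 = 44
Perimeter = 7 + 29 + 7 + 11 + 29 + 17 + 44 = 144.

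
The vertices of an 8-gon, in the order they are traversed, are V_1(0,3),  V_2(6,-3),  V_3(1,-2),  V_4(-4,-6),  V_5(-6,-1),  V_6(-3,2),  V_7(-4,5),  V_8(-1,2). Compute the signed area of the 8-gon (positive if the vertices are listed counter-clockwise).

-50.5

Cross-terms: -18, -9, -14, -32, -15, -7, -3, -3  ⇒  Σ = -101
Signed area = Σ/2 = -50.5 (negative ⇒ clockwise traversal).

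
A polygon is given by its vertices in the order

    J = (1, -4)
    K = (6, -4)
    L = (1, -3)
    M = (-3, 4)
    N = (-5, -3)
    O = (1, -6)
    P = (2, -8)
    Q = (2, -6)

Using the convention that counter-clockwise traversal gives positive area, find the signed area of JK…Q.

34.5

J→K: (1)(-4) − (6)(-4) = 20
K→L: (6)(-3) − (1)(-4) = -14
L→M: (1)(4) − (-3)(-3) = -5
M→N: (-3)(-3) − (-5)(4) = 29
N→O: (-5)(-6) − (1)(-3) = 33
O→P: (1)(-8) − (2)(-6) = 4
P→Q: (2)(-6) − (2)(-8) = 4
Q→J: (2)(-4) − (1)(-6) = -2
Σ = 69
Signed area = Σ/2 = 34.5 (positive ⇒ counter-clockwise traversal).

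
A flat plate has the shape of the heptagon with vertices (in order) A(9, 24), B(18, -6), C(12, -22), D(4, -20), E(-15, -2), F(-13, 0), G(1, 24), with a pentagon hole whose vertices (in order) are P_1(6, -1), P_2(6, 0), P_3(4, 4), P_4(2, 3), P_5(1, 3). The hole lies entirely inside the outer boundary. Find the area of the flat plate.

891

Outer boundary:
Apply the shoelace (surveyor's) formula: 2A = Σ (x_i·y_{i+1} − x_{i+1}·y_i), indices taken mod 7.
Σ = (-486) + (-324) + (-152) + (-308) + (-26) + (-312) + (-192) = -1800
Area = |Σ|/2 = 900.
Hole:
Cross-terms: 6, 24, 4, 3, -19  ⇒  Σ = 18
Area = |Σ|/2 = 9.
Net area = 900 − 9 = 891.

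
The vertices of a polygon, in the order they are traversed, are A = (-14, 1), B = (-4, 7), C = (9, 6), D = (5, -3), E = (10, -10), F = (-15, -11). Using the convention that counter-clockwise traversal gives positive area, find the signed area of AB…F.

-343.5

Apply the shoelace formula: 2A = Σ (x_i·y_{i+1} − x_{i+1}·y_i), indices taken mod 6.
Σ = (-94) + (-87) + (-57) + (-20) + (-260) + (-169) = -687
Signed area = Σ/2 = -343.5 (negative ⇒ clockwise traversal).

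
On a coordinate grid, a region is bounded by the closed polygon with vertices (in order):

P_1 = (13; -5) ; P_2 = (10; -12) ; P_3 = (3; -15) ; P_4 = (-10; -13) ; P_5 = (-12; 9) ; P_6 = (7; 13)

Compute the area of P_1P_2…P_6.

Apply the surveyor's formula: 2A = Σ (x_i·y_{i+1} − x_{i+1}·y_i), indices taken mod 6.
P_1→P_2: (13)(-12) − (10)(-5) = -106
P_2→P_3: (10)(-15) − (3)(-12) = -114
P_3→P_4: (3)(-13) − (-10)(-15) = -189
P_4→P_5: (-10)(9) − (-12)(-13) = -246
P_5→P_6: (-12)(13) − (7)(9) = -219
P_6→P_1: (7)(-5) − (13)(13) = -204
Σ = -1078
Area = |Σ|/2 = 539.

539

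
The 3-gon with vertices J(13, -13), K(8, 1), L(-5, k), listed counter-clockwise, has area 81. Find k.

Write out the shoelace sum; only the two edges meeting at L involve k:
2·Area = [(8·k − (-5)·1) + ((-5)·(-13) − 13·k)] + 117
       = -5·k + 187 = 162
⇒ k = 5.

5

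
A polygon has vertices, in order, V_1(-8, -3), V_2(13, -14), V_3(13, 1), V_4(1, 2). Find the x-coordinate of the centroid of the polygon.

Apply Gauss's area formula. First the cross-terms c_i = x_i·y_{i+1} − x_{i+1}·y_i:
  151, 195, 25, 13  ⇒  2A = 384, A = 192.
Then Σ (x_i + x_{i+1})·c_i = 6084, so x̄ = 6084 / (6·192) = 5.28125.

5.28125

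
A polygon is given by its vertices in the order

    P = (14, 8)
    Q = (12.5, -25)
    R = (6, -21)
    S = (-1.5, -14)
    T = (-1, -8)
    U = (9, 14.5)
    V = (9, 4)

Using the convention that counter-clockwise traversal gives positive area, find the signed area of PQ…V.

-350.5

Apply the shoelace (surveyor's) formula: 2A = Σ (x_i·y_{i+1} − x_{i+1}·y_i), indices taken mod 7.
Cross-terms: -450, -112.5, -115.5, -2, 57.5, -94.5, 16  ⇒  Σ = -701
Signed area = Σ/2 = -350.5 (negative ⇒ clockwise traversal).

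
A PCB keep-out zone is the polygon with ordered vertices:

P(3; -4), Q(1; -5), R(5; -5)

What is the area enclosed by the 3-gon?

2

Apply Gauss's area formula: 2A = Σ (x_i·y_{i+1} − x_{i+1}·y_i), indices taken mod 3.
P→Q: (3)(-5) − (1)(-4) = -11
Q→R: (1)(-5) − (5)(-5) = 20
R→P: (5)(-4) − (3)(-5) = -5
Σ = 4
Area = |Σ|/2 = 2.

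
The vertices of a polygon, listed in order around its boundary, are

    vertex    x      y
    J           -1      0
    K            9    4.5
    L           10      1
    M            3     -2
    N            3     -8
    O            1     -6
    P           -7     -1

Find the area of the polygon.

Apply the shoelace formula: 2A = Σ (x_i·y_{i+1} − x_{i+1}·y_i), indices taken mod 7.
Σ = (-4.5) + (-36) + (-23) + (-18) + (-10) + (-43) + (-1) = -135.5
Area = |Σ|/2 = 67.75.

67.75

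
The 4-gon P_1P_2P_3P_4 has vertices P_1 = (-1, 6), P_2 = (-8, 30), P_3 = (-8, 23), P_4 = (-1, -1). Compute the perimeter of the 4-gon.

64

|P_1P_2| = √((-7)² + (24)²) = √625 = 25
|P_2P_3| = √((0)² + (-7)²) = √49 = 7
|P_3P_4| = √((7)² + (-24)²) = √625 = 25
|P_4P_1| = √((0)² + (7)²) = √49 = 7
Perimeter = 25 + 7 + 25 + 7 = 64.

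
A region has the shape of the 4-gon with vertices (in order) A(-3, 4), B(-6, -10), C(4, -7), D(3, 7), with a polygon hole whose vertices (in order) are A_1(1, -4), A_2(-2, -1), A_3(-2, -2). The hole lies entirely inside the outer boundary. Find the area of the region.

Outer boundary:
Σ = (54) + (82) + (49) + (33) = 218
Area = |Σ|/2 = 109.
Hole:
Σ = (-9) + (2) + (10) = 3
Area = |Σ|/2 = 1.5.
Net area = 109 − 1.5 = 107.5.

107.5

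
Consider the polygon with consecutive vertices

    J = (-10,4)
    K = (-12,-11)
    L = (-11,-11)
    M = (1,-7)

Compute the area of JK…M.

95.5

Σ = (158) + (11) + (88) + (-66) = 191
Area = |Σ|/2 = 95.5.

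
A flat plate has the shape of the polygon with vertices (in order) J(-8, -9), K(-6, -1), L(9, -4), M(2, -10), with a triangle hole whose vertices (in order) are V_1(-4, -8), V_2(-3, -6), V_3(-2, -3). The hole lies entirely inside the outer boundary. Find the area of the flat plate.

96

Outer boundary:
Apply the surveyor's formula: 2A = Σ (x_i·y_{i+1} − x_{i+1}·y_i), indices taken mod 4.
J→K: (-8)(-1) − (-6)(-9) = -46
K→L: (-6)(-4) − (9)(-1) = 33
L→M: (9)(-10) − (2)(-4) = -82
M→J: (2)(-9) − (-8)(-10) = -98
Σ = -193
Area = |Σ|/2 = 96.5.
Hole:
Apply the shoelace (surveyor's) formula: 2A = Σ (x_i·y_{i+1} − x_{i+1}·y_i), indices taken mod 3.
Σ = (0) + (-3) + (4) = 1
Area = |Σ|/2 = 0.5.
Net area = 96.5 − 0.5 = 96.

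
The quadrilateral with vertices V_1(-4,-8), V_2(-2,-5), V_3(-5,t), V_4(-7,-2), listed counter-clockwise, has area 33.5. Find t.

6

Write out the shoelace sum; only the two edges meeting at V_3 involve t:
2·Area = [((-2)·t − (-5)·(-5)) + ((-5)·(-2) − (-7)·t)] + 52
       = 5·t + 37 = 67
⇒ t = 6.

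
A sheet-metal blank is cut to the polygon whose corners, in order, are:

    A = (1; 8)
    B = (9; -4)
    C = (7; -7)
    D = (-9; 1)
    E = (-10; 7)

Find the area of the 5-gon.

Cross-terms: -76, -35, -56, -53, -87  ⇒  Σ = -307
Area = |Σ|/2 = 153.5.

153.5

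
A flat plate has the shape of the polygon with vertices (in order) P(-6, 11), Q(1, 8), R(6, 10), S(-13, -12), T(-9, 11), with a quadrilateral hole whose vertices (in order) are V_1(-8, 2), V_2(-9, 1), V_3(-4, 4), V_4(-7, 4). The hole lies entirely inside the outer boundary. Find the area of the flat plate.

157.5

Outer boundary:
P→Q: (-6)(8) − (1)(11) = -59
Q→R: (1)(10) − (6)(8) = -38
R→S: (6)(-12) − (-13)(10) = 58
S→T: (-13)(11) − (-9)(-12) = -251
T→P: (-9)(11) − (-6)(11) = -33
Σ = -323
Area = |Σ|/2 = 161.5.
Hole:
Apply the surveyor's formula: 2A = Σ (x_i·y_{i+1} − x_{i+1}·y_i), indices taken mod 4.
Σ = (10) + (-32) + (12) + (18) = 8
Area = |Σ|/2 = 4.
Net area = 161.5 − 4 = 157.5.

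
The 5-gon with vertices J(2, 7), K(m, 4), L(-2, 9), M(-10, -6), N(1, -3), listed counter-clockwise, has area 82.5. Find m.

-1

The doubled signed area Σ (x_i y_{i+1} − x_{i+1} y_i) is linear in m.
With m=0 it equals 167; the coefficient of m is 2 (from the two edges through K).
So 2·m + 167 = 2·82.5 = 165 ⇒ m = -1.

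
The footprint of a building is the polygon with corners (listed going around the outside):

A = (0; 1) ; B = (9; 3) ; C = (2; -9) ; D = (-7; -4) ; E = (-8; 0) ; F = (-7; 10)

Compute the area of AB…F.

Apply the shoelace (surveyor's) formula: 2A = Σ (x_i·y_{i+1} − x_{i+1}·y_i), indices taken mod 6.
A→B: (0)(3) − (9)(1) = -9
B→C: (9)(-9) − (2)(3) = -87
C→D: (2)(-4) − (-7)(-9) = -71
D→E: (-7)(0) − (-8)(-4) = -32
E→F: (-8)(10) − (-7)(0) = -80
F→A: (-7)(1) − (0)(10) = -7
Σ = -286
Area = |Σ|/2 = 143.

143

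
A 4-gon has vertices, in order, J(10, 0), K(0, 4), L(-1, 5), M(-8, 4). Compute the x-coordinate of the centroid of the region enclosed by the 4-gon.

Apply the surveyor's formula. First the cross-terms c_i = x_i·y_{i+1} − x_{i+1}·y_i:
  40, 4, 36, -40  ⇒  2A = 40, A = 20.
Then Σ (x_i + x_{i+1})·c_i = -8, so x̄ = -8 / (6·20) = -1/15.

-1/15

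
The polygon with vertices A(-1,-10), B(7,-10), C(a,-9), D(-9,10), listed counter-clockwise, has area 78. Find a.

Write out the shoelace sum; only the two edges meeting at C involve a:
2·Area = [(7·(-9) − a·(-10)) + (a·10 − (-9)·(-9))] + 180
       = 20·a + 36 = 156
⇒ a = 6.

6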